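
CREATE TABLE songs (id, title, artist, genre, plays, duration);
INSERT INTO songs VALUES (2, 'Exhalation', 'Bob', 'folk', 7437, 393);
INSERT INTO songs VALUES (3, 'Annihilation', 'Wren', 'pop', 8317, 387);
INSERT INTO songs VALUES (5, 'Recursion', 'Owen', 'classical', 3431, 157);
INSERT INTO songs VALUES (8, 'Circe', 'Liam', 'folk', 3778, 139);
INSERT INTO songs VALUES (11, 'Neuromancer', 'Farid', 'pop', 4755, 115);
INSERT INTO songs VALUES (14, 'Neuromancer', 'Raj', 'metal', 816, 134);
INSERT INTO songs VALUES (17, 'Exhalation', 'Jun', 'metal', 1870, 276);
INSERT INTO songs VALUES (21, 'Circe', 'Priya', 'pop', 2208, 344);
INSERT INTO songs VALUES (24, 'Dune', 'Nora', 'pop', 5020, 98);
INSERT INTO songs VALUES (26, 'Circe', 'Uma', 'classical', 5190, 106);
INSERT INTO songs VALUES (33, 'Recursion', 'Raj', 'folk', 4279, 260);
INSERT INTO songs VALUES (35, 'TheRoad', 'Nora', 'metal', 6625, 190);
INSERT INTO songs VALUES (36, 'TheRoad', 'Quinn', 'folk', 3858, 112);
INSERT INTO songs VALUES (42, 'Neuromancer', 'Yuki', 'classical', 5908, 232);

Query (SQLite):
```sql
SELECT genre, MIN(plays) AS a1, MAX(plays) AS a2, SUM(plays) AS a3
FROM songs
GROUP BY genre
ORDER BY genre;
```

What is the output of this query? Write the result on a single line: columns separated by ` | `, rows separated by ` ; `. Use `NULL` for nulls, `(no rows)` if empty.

Group songs by genre.
Per group compute: MIN(plays), MAX(plays), SUM(plays).
  classical: ids {5, 26, 42} → MIN(plays)=3431, MAX(plays)=5908, SUM(plays)=14529
  folk: ids {2, 8, 33, 36} → MIN(plays)=3778, MAX(plays)=7437, SUM(plays)=19352
  metal: ids {14, 17, 35} → MIN(plays)=816, MAX(plays)=6625, SUM(plays)=9311
  pop: ids {3, 11, 21, 24} → MIN(plays)=2208, MAX(plays)=8317, SUM(plays)=20300

classical | 3431 | 5908 | 14529 ; folk | 3778 | 7437 | 19352 ; metal | 816 | 6625 | 9311 ; pop | 2208 | 8317 | 20300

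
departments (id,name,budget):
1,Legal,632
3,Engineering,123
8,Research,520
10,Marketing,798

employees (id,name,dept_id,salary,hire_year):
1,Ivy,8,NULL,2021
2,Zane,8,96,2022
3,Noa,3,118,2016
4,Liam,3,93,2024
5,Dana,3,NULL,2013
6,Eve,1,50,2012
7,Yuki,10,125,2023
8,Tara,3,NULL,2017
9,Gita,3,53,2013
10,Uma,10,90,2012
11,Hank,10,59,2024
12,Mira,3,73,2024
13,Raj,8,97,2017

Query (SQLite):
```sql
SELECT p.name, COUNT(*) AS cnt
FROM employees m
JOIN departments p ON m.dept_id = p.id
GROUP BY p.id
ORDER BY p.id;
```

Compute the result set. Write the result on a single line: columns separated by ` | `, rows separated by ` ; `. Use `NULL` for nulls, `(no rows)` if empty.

Join each employees row to its departments via dept_id.
Group joined rows by departments.id; compute COUNT(*) per group.
  1: ids {6} → COUNT(*)=1
  3: ids {3, 4, 5, 8, 9, 12} → COUNT(*)=6
  8: ids {1, 2, 13} → COUNT(*)=3
  10: ids {7, 10, 11} → COUNT(*)=3

Legal | 1 ; Engineering | 6 ; Research | 3 ; Marketing | 3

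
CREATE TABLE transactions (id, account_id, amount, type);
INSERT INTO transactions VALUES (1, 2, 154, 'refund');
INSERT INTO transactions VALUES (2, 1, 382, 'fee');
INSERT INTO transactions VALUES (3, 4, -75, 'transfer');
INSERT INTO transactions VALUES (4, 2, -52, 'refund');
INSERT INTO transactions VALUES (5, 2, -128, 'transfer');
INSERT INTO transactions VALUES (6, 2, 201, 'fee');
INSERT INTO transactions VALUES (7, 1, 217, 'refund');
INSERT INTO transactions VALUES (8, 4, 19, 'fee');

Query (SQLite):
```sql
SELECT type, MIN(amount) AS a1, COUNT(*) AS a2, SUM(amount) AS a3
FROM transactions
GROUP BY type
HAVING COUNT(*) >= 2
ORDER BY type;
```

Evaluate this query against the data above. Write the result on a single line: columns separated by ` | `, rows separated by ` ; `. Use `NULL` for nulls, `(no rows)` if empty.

fee | 19 | 3 | 602 ; refund | -52 | 3 | 319 ; transfer | -128 | 2 | -203

Group transactions by type.
Per group compute: MIN(amount), COUNT(*), SUM(amount).
HAVING: drop groups with fewer than 2 rows.
  fee: ids {2, 6, 8} → MIN(amount)=19, COUNT(*)=3, SUM(amount)=602
  refund: ids {1, 4, 7} → MIN(amount)=-52, COUNT(*)=3, SUM(amount)=319
  transfer: ids {3, 5} → MIN(amount)=-128, COUNT(*)=2, SUM(amount)=-203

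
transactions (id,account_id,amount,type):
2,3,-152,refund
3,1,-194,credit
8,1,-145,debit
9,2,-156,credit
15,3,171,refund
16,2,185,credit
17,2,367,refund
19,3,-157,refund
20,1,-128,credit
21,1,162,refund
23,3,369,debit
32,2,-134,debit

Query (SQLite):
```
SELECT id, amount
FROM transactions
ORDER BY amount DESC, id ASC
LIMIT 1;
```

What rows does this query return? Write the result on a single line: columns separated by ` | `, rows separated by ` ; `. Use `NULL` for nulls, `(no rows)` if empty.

Sort by amount desc, tiebreak id asc: (369, id=23), (367, id=17), (185, id=16), (171, id=15) …. Take first 1.

23 | 369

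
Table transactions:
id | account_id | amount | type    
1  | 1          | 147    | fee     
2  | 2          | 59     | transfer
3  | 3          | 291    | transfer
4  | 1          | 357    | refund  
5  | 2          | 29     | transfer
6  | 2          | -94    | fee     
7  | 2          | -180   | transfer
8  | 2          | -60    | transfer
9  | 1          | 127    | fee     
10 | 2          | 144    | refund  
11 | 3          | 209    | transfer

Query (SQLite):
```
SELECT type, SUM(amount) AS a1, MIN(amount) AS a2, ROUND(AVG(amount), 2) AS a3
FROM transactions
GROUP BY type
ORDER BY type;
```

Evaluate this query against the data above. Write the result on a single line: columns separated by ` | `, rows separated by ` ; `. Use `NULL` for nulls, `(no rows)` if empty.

fee | 180 | -94 | 60 ; refund | 501 | 144 | 250.5 ; transfer | 348 | -180 | 58

Group transactions by type.
Per group compute: SUM(amount), MIN(amount), ROUND(AVG(amount), 2).
  fee: ids {1, 6, 9} → SUM(amount)=180, MIN(amount)=-94, ROUND(AVG(amount), 2)=60
  refund: ids {4, 10} → SUM(amount)=501, MIN(amount)=144, ROUND(AVG(amount), 2)=250.5
  transfer: ids {2, 3, 5, 7, 8, 11} → SUM(amount)=348, MIN(amount)=-180, ROUND(AVG(amount), 2)=58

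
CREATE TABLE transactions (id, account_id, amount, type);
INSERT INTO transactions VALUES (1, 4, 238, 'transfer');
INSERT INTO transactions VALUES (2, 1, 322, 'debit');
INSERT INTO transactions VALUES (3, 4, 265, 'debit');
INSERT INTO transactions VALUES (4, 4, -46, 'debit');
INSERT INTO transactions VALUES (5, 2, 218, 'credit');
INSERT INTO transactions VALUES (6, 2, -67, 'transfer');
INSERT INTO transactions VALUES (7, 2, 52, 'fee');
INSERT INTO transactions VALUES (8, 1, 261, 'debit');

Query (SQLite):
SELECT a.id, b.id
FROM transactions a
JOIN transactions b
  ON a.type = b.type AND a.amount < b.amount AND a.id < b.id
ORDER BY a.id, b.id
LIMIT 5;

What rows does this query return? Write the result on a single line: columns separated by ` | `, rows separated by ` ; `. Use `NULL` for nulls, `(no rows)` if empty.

4 | 8

Pairs (a,b) with same type, a.amount < b.amount, a.id < b.id.
type groups: credit:{5} debit:{2,3,4,8} fee:{7} transfer:{1,6}
Ordered by (a.id, b.id); first 5.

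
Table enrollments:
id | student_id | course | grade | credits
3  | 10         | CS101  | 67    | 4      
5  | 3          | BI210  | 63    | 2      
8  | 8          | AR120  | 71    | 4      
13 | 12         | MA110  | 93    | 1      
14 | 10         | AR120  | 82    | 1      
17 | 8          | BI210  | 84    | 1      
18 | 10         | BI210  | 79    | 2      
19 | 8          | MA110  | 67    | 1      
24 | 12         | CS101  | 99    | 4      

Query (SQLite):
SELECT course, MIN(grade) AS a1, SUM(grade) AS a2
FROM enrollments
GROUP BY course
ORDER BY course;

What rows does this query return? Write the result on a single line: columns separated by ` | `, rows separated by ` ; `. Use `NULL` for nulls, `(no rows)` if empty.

Group enrollments by course.
Per group compute: MIN(grade), SUM(grade).
  AR120: ids {8, 14} → MIN(grade)=71, SUM(grade)=153
  BI210: ids {5, 17, 18} → MIN(grade)=63, SUM(grade)=226
  CS101: ids {3, 24} → MIN(grade)=67, SUM(grade)=166
  MA110: ids {13, 19} → MIN(grade)=67, SUM(grade)=160

AR120 | 71 | 153 ; BI210 | 63 | 226 ; CS101 | 67 | 166 ; MA110 | 67 | 160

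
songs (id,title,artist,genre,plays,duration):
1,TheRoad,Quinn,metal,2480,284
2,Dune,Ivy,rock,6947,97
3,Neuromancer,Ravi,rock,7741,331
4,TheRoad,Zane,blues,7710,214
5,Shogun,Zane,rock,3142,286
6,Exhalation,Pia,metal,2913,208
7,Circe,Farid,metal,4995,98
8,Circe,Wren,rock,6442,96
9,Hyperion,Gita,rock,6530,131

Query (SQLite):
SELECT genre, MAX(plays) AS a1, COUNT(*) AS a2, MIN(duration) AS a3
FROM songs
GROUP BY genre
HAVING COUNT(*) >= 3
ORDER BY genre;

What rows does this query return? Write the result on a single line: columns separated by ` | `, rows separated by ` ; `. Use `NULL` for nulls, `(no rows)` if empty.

Group songs by genre.
Per group compute: MAX(plays), COUNT(*), MIN(duration).
HAVING: drop groups with fewer than 3 rows.
  blues: ids {4} → MAX(plays)=7710, COUNT(*)=1, MIN(duration)=214
  metal: ids {1, 6, 7} → MAX(plays)=4995, COUNT(*)=3, MIN(duration)=98
  rock: ids {2, 3, 5, 8, 9} → MAX(plays)=7741, COUNT(*)=5, MIN(duration)=96

metal | 4995 | 3 | 98 ; rock | 7741 | 5 | 96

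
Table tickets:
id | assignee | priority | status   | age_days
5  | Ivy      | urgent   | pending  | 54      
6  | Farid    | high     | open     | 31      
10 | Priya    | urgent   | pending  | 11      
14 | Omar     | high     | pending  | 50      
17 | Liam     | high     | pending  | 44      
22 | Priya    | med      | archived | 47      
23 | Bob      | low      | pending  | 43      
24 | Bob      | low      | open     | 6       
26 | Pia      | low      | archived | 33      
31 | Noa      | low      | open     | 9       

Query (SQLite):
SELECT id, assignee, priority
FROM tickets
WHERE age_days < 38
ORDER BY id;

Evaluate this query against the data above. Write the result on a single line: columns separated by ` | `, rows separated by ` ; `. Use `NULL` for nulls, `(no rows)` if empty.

6 | Farid | high ; 10 | Priya | urgent ; 24 | Bob | low ; 26 | Pia | low ; 31 | Noa | low

age_days < 38: ids {6, 10, 24, 26, 31}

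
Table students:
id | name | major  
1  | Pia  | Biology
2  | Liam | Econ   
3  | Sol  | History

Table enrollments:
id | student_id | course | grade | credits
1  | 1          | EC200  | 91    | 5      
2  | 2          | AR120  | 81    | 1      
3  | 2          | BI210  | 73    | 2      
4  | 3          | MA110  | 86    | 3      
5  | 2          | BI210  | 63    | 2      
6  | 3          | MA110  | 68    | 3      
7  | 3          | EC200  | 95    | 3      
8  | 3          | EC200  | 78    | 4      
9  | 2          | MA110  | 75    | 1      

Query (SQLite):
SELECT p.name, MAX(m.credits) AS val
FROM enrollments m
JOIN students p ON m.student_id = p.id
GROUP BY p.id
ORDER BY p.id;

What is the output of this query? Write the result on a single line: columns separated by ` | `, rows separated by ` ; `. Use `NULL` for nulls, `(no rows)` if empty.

Pia | 5 ; Liam | 2 ; Sol | 4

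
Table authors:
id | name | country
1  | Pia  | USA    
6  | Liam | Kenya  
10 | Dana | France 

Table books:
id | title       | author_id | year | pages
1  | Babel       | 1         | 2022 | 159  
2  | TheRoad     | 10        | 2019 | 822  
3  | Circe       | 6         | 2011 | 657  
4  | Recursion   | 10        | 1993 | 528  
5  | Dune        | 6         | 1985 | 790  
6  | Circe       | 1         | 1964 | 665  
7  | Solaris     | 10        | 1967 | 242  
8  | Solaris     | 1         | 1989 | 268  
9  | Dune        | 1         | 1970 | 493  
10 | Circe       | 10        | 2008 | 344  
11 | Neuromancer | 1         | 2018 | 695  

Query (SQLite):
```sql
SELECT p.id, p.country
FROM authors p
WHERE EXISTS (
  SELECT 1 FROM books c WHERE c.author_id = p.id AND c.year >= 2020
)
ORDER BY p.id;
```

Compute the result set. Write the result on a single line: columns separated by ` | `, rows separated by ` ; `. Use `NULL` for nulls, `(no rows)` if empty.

1 | USA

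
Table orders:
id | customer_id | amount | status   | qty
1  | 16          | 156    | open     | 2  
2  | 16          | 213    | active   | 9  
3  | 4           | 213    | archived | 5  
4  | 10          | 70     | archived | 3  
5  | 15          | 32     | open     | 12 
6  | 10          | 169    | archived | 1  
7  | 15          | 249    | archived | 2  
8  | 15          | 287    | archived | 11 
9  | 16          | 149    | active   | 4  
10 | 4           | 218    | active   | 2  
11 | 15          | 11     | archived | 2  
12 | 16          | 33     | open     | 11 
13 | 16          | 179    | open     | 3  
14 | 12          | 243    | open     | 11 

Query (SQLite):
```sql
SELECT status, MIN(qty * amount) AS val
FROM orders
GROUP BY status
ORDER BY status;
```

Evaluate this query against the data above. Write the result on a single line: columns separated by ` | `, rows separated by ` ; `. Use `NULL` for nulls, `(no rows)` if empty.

active | 436 ; archived | 22 ; open | 312

For each row compute qty * amount.
Group by status; take MIN of the expression per group.
  active: ids {2, 9, 10} → MIN(qty * amount)=436
  archived: ids {3, 4, 6, 7, 8, 11} → MIN(qty * amount)=22
  open: ids {1, 5, 12, 13, 14} → MIN(qty * amount)=312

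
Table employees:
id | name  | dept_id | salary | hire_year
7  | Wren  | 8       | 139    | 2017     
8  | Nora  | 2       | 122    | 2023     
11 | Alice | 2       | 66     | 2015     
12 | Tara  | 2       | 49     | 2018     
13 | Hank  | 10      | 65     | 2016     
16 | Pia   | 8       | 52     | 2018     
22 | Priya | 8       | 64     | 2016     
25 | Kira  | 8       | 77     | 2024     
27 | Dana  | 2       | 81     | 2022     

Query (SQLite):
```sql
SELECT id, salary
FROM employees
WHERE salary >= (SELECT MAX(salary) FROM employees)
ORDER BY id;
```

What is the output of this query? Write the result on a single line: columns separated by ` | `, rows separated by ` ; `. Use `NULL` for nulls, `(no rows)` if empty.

7 | 139

Scalar subquery: MAX(salary) over all employees rows = 139.
Keep rows where salary >= that value.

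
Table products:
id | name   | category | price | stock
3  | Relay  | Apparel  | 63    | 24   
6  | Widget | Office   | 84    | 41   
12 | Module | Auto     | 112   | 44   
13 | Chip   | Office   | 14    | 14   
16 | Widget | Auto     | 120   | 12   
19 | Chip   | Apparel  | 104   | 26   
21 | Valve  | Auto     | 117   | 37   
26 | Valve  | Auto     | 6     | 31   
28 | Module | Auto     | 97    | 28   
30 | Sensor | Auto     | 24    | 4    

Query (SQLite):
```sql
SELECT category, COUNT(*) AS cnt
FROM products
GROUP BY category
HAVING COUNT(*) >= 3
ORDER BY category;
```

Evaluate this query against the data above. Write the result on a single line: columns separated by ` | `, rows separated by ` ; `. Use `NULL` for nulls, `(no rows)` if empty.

Partition products by category; compute COUNT(*) within each group.
HAVING: keep groups with count ≥ 3.
  Apparel: ids {3, 19} → COUNT(*)=2
  Auto: ids {12, 16, 21, 26, 28, 30} → COUNT(*)=6
  Office: ids {6, 13} → COUNT(*)=2

Auto | 6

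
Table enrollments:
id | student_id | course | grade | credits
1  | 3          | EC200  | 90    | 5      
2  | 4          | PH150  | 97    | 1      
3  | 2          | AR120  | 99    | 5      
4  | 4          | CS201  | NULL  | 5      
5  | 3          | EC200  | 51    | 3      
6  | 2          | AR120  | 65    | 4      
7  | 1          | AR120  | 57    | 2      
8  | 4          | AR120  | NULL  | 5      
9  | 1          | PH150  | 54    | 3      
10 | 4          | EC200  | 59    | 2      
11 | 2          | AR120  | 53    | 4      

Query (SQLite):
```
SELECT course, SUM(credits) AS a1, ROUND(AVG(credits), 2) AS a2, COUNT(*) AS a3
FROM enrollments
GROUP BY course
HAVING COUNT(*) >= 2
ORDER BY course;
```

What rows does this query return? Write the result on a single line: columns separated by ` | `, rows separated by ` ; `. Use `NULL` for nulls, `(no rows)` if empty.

Group enrollments by course.
Per group compute: SUM(credits), ROUND(AVG(credits), 2), COUNT(*).
HAVING: drop groups with fewer than 2 rows.
  AR120: ids {3, 6, 7, 8, 11} → SUM(credits)=20, ROUND(AVG(credits), 2)=4, COUNT(*)=5
  CS201: ids {4} → SUM(credits)=5, ROUND(AVG(credits), 2)=5, COUNT(*)=1
  EC200: ids {1, 5, 10} → SUM(credits)=10, ROUND(AVG(credits), 2)=3.33, COUNT(*)=3
  PH150: ids {2, 9} → SUM(credits)=4, ROUND(AVG(credits), 2)=2, COUNT(*)=2

AR120 | 20 | 4 | 5 ; EC200 | 10 | 3.33 | 3 ; PH150 | 4 | 2 | 2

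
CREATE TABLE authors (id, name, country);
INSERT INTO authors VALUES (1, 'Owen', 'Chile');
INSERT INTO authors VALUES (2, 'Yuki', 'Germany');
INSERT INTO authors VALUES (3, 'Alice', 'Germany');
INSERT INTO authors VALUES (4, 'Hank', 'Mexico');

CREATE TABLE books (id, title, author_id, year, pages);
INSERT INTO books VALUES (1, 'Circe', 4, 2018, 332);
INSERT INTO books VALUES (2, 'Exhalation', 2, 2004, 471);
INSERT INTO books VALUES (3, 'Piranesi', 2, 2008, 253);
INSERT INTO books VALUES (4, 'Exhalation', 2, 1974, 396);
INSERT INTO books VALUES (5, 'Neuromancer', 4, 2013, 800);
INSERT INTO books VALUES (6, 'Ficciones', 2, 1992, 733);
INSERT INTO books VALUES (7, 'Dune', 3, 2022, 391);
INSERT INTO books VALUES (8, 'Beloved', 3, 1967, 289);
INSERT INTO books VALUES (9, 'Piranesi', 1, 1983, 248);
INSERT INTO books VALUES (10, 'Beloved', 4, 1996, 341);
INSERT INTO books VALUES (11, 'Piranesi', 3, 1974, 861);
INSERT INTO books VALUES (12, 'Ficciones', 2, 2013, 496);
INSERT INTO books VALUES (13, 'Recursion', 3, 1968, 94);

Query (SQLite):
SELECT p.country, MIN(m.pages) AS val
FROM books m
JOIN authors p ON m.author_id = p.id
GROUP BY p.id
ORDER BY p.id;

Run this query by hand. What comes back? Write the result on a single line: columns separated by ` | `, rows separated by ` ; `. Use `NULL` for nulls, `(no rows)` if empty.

Chile | 248 ; Germany | 253 ; Germany | 94 ; Mexico | 332

Join each books row to its authors via author_id.
Group joined rows by authors.id; compute MIN(m.pages) per group.
  1: ids {9} → MIN(m.pages)=248
  2: ids {2, 3, 4, 6, 12} → MIN(m.pages)=253
  3: ids {7, 8, 11, 13} → MIN(m.pages)=94
  4: ids {1, 5, 10} → MIN(m.pages)=332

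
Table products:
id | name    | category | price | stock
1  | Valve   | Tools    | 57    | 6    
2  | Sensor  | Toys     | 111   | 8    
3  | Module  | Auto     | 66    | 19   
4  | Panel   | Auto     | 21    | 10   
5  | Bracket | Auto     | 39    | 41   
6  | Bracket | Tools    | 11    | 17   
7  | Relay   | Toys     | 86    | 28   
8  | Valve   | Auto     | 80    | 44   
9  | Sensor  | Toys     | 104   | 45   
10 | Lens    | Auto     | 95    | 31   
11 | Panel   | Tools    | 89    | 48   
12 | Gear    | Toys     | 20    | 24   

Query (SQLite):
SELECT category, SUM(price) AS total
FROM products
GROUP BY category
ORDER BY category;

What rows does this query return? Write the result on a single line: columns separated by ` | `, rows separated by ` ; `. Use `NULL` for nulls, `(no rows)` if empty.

Auto | 301 ; Tools | 157 ; Toys | 321

Partition products by category; compute SUM(price) within each group.
  Auto: ids {3, 4, 5, 8, 10} → SUM(price)=301
  Tools: ids {1, 6, 11} → SUM(price)=157
  Toys: ids {2, 7, 9, 12} → SUM(price)=321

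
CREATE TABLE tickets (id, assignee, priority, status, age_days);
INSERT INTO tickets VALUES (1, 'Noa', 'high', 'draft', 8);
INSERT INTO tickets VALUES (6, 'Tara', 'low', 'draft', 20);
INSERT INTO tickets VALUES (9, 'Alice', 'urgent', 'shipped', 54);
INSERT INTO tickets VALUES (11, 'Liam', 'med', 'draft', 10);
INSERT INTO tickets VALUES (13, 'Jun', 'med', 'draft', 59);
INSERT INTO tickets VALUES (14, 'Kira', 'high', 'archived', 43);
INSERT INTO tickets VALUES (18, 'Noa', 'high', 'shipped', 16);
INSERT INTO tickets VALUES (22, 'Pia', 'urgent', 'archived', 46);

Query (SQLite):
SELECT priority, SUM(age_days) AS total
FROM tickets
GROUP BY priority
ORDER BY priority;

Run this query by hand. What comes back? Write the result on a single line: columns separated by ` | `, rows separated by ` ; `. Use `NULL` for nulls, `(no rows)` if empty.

high | 67 ; low | 20 ; med | 69 ; urgent | 100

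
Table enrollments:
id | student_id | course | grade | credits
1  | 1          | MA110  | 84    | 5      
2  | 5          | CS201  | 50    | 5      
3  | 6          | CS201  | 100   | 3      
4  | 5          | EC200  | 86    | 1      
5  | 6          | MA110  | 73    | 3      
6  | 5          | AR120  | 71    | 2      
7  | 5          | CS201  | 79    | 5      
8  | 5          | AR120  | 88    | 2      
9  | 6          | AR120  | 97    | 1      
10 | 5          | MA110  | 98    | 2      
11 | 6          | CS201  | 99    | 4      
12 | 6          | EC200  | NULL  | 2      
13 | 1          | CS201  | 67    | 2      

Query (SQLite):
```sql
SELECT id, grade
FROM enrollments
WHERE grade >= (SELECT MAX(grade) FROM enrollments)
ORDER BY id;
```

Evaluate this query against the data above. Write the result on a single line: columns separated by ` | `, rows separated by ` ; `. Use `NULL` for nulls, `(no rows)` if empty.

3 | 100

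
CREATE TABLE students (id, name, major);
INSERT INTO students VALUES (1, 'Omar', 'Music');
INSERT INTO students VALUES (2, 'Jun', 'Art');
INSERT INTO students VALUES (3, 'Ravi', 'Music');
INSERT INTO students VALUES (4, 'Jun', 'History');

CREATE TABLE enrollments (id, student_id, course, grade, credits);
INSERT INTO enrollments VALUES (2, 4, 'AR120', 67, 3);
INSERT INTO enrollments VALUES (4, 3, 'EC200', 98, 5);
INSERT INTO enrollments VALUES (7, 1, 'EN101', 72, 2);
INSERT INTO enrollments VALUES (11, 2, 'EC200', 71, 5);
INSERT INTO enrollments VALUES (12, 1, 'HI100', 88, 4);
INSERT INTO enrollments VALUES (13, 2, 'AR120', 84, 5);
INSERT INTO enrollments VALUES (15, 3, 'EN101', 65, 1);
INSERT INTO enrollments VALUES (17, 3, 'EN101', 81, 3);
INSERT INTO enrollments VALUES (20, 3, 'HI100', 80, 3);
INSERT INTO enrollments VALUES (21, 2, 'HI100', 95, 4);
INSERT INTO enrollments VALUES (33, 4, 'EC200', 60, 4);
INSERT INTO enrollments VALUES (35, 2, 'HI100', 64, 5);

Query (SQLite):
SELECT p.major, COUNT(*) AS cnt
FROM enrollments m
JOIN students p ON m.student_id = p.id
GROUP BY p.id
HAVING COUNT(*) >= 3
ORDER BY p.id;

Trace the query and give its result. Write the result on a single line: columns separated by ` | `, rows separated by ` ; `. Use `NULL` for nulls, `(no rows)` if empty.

Join each enrollments row to its students via student_id.
Group joined rows by students.id; compute COUNT(*) per group.
HAVING: keep groups with count ≥ 3.
  1: ids {7, 12} → COUNT(*)=2
  2: ids {11, 13, 21, 35} → COUNT(*)=4
  3: ids {4, 15, 17, 20} → COUNT(*)=4
  4: ids {2, 33} → COUNT(*)=2

Art | 4 ; Music | 4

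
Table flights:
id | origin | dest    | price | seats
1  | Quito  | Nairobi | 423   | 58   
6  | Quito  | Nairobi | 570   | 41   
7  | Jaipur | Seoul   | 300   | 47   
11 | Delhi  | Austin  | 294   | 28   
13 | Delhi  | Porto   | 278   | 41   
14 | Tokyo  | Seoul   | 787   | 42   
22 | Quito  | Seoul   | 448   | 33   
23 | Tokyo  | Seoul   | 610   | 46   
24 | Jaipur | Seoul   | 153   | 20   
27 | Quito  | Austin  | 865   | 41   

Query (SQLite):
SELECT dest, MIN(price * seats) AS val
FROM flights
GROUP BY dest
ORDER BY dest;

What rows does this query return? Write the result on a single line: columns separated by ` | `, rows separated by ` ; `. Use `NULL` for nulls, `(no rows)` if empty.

For each row compute price * seats.
Group by dest; take MIN of the expression per group.
  Austin: ids {11, 27} → MIN(price * seats)=8232
  Nairobi: ids {1, 6} → MIN(price * seats)=23370
  Porto: ids {13} → MIN(price * seats)=11398
  Seoul: ids {7, 14, 22, 23, 24} → MIN(price * seats)=3060

Austin | 8232 ; Nairobi | 23370 ; Porto | 11398 ; Seoul | 3060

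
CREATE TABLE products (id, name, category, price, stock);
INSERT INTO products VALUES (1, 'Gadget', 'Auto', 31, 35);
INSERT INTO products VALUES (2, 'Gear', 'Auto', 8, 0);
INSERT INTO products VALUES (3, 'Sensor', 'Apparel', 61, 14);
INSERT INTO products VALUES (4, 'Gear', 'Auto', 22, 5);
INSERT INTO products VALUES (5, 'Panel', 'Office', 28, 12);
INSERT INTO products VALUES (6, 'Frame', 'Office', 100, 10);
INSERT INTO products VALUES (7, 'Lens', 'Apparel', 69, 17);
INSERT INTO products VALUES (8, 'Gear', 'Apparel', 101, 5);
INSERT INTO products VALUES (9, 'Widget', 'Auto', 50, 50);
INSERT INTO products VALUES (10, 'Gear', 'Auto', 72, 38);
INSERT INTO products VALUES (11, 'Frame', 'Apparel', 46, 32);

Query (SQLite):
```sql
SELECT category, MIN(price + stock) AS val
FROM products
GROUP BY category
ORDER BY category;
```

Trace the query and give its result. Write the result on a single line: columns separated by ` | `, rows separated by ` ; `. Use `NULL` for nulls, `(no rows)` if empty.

For each row compute price + stock.
Group by category; take MIN of the expression per group.
  Apparel: ids {3, 7, 8, 11} → MIN(price + stock)=75
  Auto: ids {1, 2, 4, 9, 10} → MIN(price + stock)=8
  Office: ids {5, 6} → MIN(price + stock)=40

Apparel | 75 ; Auto | 8 ; Office | 40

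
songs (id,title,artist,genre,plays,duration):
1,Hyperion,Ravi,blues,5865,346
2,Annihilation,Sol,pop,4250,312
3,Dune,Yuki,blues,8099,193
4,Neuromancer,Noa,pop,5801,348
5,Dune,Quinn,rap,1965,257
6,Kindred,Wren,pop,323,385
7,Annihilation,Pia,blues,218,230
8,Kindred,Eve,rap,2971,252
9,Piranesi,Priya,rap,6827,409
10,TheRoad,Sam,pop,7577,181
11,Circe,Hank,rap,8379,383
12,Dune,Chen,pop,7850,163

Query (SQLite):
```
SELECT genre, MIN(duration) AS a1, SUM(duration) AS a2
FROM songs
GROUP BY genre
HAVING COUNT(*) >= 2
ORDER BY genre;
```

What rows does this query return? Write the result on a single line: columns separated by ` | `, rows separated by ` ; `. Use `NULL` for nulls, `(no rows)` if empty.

Group songs by genre.
Per group compute: MIN(duration), SUM(duration).
HAVING: drop groups with fewer than 2 rows.
  blues: ids {1, 3, 7} → MIN(duration)=193, SUM(duration)=769
  pop: ids {2, 4, 6, 10, 12} → MIN(duration)=163, SUM(duration)=1389
  rap: ids {5, 8, 9, 11} → MIN(duration)=252, SUM(duration)=1301

blues | 193 | 769 ; pop | 163 | 1389 ; rap | 252 | 1301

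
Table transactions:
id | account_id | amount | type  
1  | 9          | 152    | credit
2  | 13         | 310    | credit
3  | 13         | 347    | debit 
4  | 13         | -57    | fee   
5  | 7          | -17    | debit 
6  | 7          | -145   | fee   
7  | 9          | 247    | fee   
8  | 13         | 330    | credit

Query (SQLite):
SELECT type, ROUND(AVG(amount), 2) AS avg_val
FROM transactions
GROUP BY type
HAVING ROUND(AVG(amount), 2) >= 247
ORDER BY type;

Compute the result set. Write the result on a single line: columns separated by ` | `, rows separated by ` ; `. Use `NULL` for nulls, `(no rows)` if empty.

credit | 264

Partition transactions by type; compute ROUND(AVG(amount), 2) within each group.
HAVING: keep groups where ROUND(AVG(amount), 2) >= 247.
  credit: ids {1, 2, 8} → ROUND(AVG(amount), 2)=264
  debit: ids {3, 5} → ROUND(AVG(amount), 2)=165
  fee: ids {4, 6, 7} → ROUND(AVG(amount), 2)=15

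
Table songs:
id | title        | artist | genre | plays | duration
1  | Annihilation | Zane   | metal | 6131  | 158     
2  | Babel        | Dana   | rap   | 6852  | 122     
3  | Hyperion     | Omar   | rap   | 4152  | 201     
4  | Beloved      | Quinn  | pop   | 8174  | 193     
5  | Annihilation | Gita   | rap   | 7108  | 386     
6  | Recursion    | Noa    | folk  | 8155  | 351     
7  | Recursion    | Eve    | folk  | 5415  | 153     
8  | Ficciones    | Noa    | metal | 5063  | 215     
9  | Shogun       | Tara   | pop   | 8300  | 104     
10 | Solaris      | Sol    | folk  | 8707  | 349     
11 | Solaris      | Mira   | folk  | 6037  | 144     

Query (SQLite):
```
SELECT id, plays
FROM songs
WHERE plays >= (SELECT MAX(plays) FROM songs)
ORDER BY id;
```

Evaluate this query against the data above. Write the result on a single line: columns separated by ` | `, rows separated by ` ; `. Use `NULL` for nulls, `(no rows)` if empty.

Scalar subquery: MAX(plays) over all songs rows = 8707.
Keep rows where plays >= that value.

10 | 8707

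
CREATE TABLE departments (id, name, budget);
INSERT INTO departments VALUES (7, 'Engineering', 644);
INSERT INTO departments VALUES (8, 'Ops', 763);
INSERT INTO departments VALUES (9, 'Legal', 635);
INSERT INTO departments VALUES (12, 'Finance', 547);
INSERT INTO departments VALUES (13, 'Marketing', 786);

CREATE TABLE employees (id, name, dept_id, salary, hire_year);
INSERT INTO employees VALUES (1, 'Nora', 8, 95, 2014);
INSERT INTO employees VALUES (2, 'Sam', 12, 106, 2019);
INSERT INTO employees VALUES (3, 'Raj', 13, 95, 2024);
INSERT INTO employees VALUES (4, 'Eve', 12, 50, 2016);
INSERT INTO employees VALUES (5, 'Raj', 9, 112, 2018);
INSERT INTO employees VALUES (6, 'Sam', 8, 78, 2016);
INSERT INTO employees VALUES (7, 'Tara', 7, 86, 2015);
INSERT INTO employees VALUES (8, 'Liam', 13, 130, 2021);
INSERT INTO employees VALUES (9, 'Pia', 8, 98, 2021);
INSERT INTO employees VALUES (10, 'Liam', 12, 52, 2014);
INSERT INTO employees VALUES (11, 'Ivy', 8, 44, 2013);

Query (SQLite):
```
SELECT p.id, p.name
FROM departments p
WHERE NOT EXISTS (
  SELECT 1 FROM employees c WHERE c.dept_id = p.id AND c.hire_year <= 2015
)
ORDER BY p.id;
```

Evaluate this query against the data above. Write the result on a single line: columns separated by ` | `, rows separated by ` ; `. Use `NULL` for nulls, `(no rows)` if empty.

For each departments row, check whether any employees with matching dept_id has hire_year <= 2015.
Keep rows where that is false.

9 | Legal ; 13 | Marketing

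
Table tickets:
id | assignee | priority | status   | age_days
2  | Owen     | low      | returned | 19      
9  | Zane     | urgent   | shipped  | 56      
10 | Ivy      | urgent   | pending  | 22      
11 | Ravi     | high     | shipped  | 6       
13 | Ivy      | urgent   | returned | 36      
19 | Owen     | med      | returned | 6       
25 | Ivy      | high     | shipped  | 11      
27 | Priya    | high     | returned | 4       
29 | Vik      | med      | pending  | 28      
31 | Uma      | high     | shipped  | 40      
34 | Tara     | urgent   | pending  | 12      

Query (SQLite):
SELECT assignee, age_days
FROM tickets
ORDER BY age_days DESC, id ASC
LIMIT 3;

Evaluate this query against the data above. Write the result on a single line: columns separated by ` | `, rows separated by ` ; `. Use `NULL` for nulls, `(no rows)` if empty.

Zane | 56 ; Uma | 40 ; Ivy | 36

Sort by age_days desc, tiebreak id asc: (56, id=9), (40, id=31), (36, id=13), (28, id=29), (22, id=10), (19, id=2) …. Take first 3.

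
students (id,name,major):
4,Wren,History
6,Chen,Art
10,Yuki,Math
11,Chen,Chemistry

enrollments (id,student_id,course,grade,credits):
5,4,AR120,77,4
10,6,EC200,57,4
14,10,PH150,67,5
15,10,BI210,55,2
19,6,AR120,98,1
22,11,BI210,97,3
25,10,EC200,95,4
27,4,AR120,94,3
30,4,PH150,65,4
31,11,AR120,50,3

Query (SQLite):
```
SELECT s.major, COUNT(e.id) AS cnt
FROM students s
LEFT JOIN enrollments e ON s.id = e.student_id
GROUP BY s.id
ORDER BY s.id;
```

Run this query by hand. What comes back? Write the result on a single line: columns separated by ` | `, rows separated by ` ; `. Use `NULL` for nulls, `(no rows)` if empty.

History | 3 ; Art | 2 ; Math | 3 ; Chemistry | 2

LEFT JOIN keeps every students row; unmatched ones get NULL for enrollments columns.
Group by students.id and compute COUNT(e.id). COUNT(col) of an all-NULL group is 0.
  4: ids {5, 27, 30} → COUNT(e.id)=3
  6: ids {10, 19} → COUNT(e.id)=2
  10: ids {14, 15, 25} → COUNT(e.id)=3
  11: ids {22, 31} → COUNT(e.id)=2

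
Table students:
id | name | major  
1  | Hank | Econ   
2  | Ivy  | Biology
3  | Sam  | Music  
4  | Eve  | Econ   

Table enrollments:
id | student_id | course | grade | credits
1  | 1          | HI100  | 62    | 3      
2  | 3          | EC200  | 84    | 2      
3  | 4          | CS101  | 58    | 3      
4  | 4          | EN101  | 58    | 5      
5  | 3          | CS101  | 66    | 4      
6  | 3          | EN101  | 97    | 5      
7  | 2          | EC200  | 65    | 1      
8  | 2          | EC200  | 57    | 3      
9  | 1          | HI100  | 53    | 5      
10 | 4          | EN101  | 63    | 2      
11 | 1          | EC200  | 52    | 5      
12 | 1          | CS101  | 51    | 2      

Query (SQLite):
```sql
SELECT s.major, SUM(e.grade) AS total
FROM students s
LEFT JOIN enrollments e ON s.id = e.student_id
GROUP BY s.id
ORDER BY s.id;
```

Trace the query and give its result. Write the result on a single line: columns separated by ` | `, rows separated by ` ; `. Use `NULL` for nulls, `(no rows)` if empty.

LEFT JOIN keeps every students row; unmatched ones get NULL for enrollments columns.
Group by students.id and compute SUM(e.grade). SUM over an all-NULL group is NULL.
  1: ids {1, 9, 11, 12} → SUM(e.grade)=218
  2: ids {7, 8} → SUM(e.grade)=122
  3: ids {2, 5, 6} → SUM(e.grade)=247
  4: ids {3, 4, 10} → SUM(e.grade)=179

Econ | 218 ; Biology | 122 ; Music | 247 ; Econ | 179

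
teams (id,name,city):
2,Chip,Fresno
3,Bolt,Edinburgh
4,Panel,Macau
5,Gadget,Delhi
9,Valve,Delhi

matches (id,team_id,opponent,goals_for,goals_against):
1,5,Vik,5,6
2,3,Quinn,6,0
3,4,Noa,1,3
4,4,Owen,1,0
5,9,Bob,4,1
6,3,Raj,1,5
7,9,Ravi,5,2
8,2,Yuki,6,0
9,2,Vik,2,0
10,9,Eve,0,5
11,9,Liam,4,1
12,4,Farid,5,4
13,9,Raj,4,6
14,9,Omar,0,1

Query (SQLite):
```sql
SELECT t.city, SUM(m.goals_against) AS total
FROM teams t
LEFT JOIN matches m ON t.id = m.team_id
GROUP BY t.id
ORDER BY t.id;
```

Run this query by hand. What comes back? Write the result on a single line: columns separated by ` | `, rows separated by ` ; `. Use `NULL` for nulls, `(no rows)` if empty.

LEFT JOIN keeps every teams row; unmatched ones get NULL for matches columns.
Group by teams.id and compute SUM(m.goals_against). SUM over an all-NULL group is NULL.
  2: ids {8, 9} → SUM(m.goals_against)=0
  3: ids {2, 6} → SUM(m.goals_against)=5
  4: ids {3, 4, 12} → SUM(m.goals_against)=7
  5: ids {1} → SUM(m.goals_against)=6
  9: ids {5, 7, 10, 11, 13, 14} → SUM(m.goals_against)=16

Fresno | 0 ; Edinburgh | 5 ; Macau | 7 ; Delhi | 6 ; Delhi | 16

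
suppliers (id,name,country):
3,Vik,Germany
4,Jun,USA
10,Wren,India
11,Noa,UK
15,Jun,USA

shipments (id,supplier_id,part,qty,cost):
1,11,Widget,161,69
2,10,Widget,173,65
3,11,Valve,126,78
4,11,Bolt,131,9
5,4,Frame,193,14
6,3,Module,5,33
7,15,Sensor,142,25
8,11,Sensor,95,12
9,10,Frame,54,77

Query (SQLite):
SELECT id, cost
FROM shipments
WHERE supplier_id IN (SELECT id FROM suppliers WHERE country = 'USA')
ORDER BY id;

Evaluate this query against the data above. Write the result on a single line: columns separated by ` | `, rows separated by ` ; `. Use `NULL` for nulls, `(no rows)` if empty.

Inner query: suppliers.id where country = 'USA'.
Outer: keep shipments rows whose supplier_id is in that set.
Inner query → {4, 15}

5 | 14 ; 7 | 25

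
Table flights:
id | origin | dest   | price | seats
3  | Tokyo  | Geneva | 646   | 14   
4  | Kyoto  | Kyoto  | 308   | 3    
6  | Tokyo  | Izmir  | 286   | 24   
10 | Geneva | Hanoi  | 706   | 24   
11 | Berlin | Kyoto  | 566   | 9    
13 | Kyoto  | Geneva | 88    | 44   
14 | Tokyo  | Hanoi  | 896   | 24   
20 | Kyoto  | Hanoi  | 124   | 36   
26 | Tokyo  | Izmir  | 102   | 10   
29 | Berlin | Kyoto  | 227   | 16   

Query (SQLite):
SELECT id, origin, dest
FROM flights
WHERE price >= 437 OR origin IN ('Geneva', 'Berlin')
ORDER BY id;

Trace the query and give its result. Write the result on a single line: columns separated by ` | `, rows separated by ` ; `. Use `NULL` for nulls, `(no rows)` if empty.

3 | Tokyo | Geneva ; 10 | Geneva | Hanoi ; 11 | Berlin | Kyoto ; 14 | Tokyo | Hanoi ; 29 | Berlin | Kyoto

price >= 437: ids {3, 10, 11, 14}
origin IN ('Geneva', 'Berlin'): ids {10, 11, 29}
Combine with OR.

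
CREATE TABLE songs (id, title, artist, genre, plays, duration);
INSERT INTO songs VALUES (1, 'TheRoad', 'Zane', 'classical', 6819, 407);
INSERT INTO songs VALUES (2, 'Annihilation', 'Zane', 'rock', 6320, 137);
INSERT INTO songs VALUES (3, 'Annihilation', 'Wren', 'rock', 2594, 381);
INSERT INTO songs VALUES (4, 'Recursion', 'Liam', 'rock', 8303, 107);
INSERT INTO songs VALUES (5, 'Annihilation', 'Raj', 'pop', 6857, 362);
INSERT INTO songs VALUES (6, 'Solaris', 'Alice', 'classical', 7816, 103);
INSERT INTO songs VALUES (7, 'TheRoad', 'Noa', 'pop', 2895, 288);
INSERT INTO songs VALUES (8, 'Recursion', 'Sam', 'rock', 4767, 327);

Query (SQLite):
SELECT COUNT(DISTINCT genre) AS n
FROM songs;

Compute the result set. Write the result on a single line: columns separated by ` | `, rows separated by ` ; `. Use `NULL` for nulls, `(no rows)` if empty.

Count distinct non-NULL genre values.

3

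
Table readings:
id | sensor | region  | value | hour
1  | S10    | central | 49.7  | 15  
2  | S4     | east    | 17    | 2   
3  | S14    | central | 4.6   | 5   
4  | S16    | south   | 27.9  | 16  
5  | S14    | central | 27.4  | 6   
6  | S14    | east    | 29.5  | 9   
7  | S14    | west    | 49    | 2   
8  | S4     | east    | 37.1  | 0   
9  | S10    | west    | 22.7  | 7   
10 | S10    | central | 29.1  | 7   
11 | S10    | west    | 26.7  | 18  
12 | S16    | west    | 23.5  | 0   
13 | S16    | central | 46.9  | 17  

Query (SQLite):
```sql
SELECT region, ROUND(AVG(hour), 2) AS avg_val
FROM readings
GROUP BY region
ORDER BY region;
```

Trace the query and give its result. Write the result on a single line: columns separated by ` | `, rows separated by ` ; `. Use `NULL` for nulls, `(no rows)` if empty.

Partition readings by region; compute ROUND(AVG(hour), 2) within each group.
  central: ids {1, 3, 5, 10, 13} → ROUND(AVG(hour), 2)=10
  east: ids {2, 6, 8} → ROUND(AVG(hour), 2)=3.67
  south: ids {4} → ROUND(AVG(hour), 2)=16
  west: ids {7, 9, 11, 12} → ROUND(AVG(hour), 2)=6.75

central | 10 ; east | 3.67 ; south | 16 ; west | 6.75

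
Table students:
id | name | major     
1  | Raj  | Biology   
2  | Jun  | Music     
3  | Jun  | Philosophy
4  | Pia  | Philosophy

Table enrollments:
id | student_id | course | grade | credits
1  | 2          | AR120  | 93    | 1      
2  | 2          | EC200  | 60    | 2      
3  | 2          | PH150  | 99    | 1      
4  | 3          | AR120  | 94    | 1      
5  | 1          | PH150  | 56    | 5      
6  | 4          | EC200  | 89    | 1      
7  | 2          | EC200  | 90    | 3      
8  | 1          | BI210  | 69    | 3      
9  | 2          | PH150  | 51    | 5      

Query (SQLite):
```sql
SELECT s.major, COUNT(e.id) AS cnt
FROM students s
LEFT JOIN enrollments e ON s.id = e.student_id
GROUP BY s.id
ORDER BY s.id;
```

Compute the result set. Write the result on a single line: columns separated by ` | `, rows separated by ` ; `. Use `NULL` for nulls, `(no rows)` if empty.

Biology | 2 ; Music | 5 ; Philosophy | 1 ; Philosophy | 1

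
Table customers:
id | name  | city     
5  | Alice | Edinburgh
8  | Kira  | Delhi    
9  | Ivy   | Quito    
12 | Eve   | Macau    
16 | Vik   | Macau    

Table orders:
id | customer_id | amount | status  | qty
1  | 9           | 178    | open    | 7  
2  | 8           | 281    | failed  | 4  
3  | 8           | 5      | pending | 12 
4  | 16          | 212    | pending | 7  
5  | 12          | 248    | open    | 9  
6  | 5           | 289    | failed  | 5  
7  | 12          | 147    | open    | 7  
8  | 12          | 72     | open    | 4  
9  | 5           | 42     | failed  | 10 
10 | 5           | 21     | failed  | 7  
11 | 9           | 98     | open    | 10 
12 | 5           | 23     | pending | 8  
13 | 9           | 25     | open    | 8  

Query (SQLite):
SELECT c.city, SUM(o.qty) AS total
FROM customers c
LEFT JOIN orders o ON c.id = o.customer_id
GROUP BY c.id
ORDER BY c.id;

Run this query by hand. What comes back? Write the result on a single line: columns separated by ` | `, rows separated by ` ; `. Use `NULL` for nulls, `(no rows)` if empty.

Edinburgh | 30 ; Delhi | 16 ; Quito | 25 ; Macau | 20 ; Macau | 7

LEFT JOIN keeps every customers row; unmatched ones get NULL for orders columns.
Group by customers.id and compute SUM(o.qty). SUM over an all-NULL group is NULL.
  5: ids {6, 9, 10, 12} → SUM(o.qty)=30
  8: ids {2, 3} → SUM(o.qty)=16
  9: ids {1, 11, 13} → SUM(o.qty)=25
  12: ids {5, 7, 8} → SUM(o.qty)=20
  16: ids {4} → SUM(o.qty)=7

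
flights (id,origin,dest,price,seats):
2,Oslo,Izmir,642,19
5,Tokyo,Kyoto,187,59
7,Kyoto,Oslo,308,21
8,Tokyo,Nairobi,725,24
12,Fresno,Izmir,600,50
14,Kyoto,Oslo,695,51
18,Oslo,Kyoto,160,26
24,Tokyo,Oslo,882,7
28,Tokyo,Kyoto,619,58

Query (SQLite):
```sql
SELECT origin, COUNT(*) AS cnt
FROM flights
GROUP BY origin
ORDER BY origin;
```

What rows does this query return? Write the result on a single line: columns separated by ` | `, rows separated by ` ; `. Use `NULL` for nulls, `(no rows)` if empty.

Fresno | 1 ; Kyoto | 2 ; Oslo | 2 ; Tokyo | 4

Partition flights by origin; compute COUNT(*) within each group.
  Fresno: ids {12} → COUNT(*)=1
  Kyoto: ids {7, 14} → COUNT(*)=2
  Oslo: ids {2, 18} → COUNT(*)=2
  Tokyo: ids {5, 8, 24, 28} → COUNT(*)=4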